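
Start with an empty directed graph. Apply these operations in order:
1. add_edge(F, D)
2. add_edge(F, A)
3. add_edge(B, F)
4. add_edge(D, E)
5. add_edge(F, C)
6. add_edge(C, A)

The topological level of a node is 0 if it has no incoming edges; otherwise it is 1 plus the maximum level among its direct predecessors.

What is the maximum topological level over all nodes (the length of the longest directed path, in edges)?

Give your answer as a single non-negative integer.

Answer: 3

Derivation:
Op 1: add_edge(F, D). Edges now: 1
Op 2: add_edge(F, A). Edges now: 2
Op 3: add_edge(B, F). Edges now: 3
Op 4: add_edge(D, E). Edges now: 4
Op 5: add_edge(F, C). Edges now: 5
Op 6: add_edge(C, A). Edges now: 6
Compute levels (Kahn BFS):
  sources (in-degree 0): B
  process B: level=0
    B->F: in-degree(F)=0, level(F)=1, enqueue
  process F: level=1
    F->A: in-degree(A)=1, level(A)>=2
    F->C: in-degree(C)=0, level(C)=2, enqueue
    F->D: in-degree(D)=0, level(D)=2, enqueue
  process C: level=2
    C->A: in-degree(A)=0, level(A)=3, enqueue
  process D: level=2
    D->E: in-degree(E)=0, level(E)=3, enqueue
  process A: level=3
  process E: level=3
All levels: A:3, B:0, C:2, D:2, E:3, F:1
max level = 3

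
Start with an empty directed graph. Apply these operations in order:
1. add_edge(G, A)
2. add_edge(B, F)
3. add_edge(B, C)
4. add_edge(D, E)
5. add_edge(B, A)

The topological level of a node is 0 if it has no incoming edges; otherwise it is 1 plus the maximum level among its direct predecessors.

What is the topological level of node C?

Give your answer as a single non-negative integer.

Op 1: add_edge(G, A). Edges now: 1
Op 2: add_edge(B, F). Edges now: 2
Op 3: add_edge(B, C). Edges now: 3
Op 4: add_edge(D, E). Edges now: 4
Op 5: add_edge(B, A). Edges now: 5
Compute levels (Kahn BFS):
  sources (in-degree 0): B, D, G
  process B: level=0
    B->A: in-degree(A)=1, level(A)>=1
    B->C: in-degree(C)=0, level(C)=1, enqueue
    B->F: in-degree(F)=0, level(F)=1, enqueue
  process D: level=0
    D->E: in-degree(E)=0, level(E)=1, enqueue
  process G: level=0
    G->A: in-degree(A)=0, level(A)=1, enqueue
  process C: level=1
  process F: level=1
  process E: level=1
  process A: level=1
All levels: A:1, B:0, C:1, D:0, E:1, F:1, G:0
level(C) = 1

Answer: 1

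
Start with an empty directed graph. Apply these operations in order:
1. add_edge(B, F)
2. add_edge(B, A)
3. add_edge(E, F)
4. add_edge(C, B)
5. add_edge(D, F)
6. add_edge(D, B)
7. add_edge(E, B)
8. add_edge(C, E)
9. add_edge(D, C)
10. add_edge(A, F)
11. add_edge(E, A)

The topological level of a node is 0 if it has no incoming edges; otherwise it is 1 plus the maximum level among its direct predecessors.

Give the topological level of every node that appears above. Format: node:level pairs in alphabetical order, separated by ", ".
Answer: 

Answer: A:4, B:3, C:1, D:0, E:2, F:5

Derivation:
Op 1: add_edge(B, F). Edges now: 1
Op 2: add_edge(B, A). Edges now: 2
Op 3: add_edge(E, F). Edges now: 3
Op 4: add_edge(C, B). Edges now: 4
Op 5: add_edge(D, F). Edges now: 5
Op 6: add_edge(D, B). Edges now: 6
Op 7: add_edge(E, B). Edges now: 7
Op 8: add_edge(C, E). Edges now: 8
Op 9: add_edge(D, C). Edges now: 9
Op 10: add_edge(A, F). Edges now: 10
Op 11: add_edge(E, A). Edges now: 11
Compute levels (Kahn BFS):
  sources (in-degree 0): D
  process D: level=0
    D->B: in-degree(B)=2, level(B)>=1
    D->C: in-degree(C)=0, level(C)=1, enqueue
    D->F: in-degree(F)=3, level(F)>=1
  process C: level=1
    C->B: in-degree(B)=1, level(B)>=2
    C->E: in-degree(E)=0, level(E)=2, enqueue
  process E: level=2
    E->A: in-degree(A)=1, level(A)>=3
    E->B: in-degree(B)=0, level(B)=3, enqueue
    E->F: in-degree(F)=2, level(F)>=3
  process B: level=3
    B->A: in-degree(A)=0, level(A)=4, enqueue
    B->F: in-degree(F)=1, level(F)>=4
  process A: level=4
    A->F: in-degree(F)=0, level(F)=5, enqueue
  process F: level=5
All levels: A:4, B:3, C:1, D:0, E:2, F:5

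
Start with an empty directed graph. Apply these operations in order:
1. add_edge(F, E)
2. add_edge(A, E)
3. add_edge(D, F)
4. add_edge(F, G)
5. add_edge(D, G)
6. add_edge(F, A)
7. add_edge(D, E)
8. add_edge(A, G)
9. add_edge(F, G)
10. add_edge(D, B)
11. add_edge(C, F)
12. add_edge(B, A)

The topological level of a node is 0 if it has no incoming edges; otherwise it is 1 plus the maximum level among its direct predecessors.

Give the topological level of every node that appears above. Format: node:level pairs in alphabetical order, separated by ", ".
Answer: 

Answer: A:2, B:1, C:0, D:0, E:3, F:1, G:3

Derivation:
Op 1: add_edge(F, E). Edges now: 1
Op 2: add_edge(A, E). Edges now: 2
Op 3: add_edge(D, F). Edges now: 3
Op 4: add_edge(F, G). Edges now: 4
Op 5: add_edge(D, G). Edges now: 5
Op 6: add_edge(F, A). Edges now: 6
Op 7: add_edge(D, E). Edges now: 7
Op 8: add_edge(A, G). Edges now: 8
Op 9: add_edge(F, G) (duplicate, no change). Edges now: 8
Op 10: add_edge(D, B). Edges now: 9
Op 11: add_edge(C, F). Edges now: 10
Op 12: add_edge(B, A). Edges now: 11
Compute levels (Kahn BFS):
  sources (in-degree 0): C, D
  process C: level=0
    C->F: in-degree(F)=1, level(F)>=1
  process D: level=0
    D->B: in-degree(B)=0, level(B)=1, enqueue
    D->E: in-degree(E)=2, level(E)>=1
    D->F: in-degree(F)=0, level(F)=1, enqueue
    D->G: in-degree(G)=2, level(G)>=1
  process B: level=1
    B->A: in-degree(A)=1, level(A)>=2
  process F: level=1
    F->A: in-degree(A)=0, level(A)=2, enqueue
    F->E: in-degree(E)=1, level(E)>=2
    F->G: in-degree(G)=1, level(G)>=2
  process A: level=2
    A->E: in-degree(E)=0, level(E)=3, enqueue
    A->G: in-degree(G)=0, level(G)=3, enqueue
  process E: level=3
  process G: level=3
All levels: A:2, B:1, C:0, D:0, E:3, F:1, G:3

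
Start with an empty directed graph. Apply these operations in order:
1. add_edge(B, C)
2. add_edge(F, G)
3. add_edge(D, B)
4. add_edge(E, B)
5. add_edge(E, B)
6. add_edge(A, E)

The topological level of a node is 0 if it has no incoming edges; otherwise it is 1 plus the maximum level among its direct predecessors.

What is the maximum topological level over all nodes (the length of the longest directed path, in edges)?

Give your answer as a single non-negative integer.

Op 1: add_edge(B, C). Edges now: 1
Op 2: add_edge(F, G). Edges now: 2
Op 3: add_edge(D, B). Edges now: 3
Op 4: add_edge(E, B). Edges now: 4
Op 5: add_edge(E, B) (duplicate, no change). Edges now: 4
Op 6: add_edge(A, E). Edges now: 5
Compute levels (Kahn BFS):
  sources (in-degree 0): A, D, F
  process A: level=0
    A->E: in-degree(E)=0, level(E)=1, enqueue
  process D: level=0
    D->B: in-degree(B)=1, level(B)>=1
  process F: level=0
    F->G: in-degree(G)=0, level(G)=1, enqueue
  process E: level=1
    E->B: in-degree(B)=0, level(B)=2, enqueue
  process G: level=1
  process B: level=2
    B->C: in-degree(C)=0, level(C)=3, enqueue
  process C: level=3
All levels: A:0, B:2, C:3, D:0, E:1, F:0, G:1
max level = 3

Answer: 3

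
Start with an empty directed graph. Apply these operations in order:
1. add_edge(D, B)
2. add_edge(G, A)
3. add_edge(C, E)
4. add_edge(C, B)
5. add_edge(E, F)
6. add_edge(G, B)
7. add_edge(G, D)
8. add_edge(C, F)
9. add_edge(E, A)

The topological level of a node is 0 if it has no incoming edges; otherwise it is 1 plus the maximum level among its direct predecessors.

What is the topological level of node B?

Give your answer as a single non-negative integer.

Op 1: add_edge(D, B). Edges now: 1
Op 2: add_edge(G, A). Edges now: 2
Op 3: add_edge(C, E). Edges now: 3
Op 4: add_edge(C, B). Edges now: 4
Op 5: add_edge(E, F). Edges now: 5
Op 6: add_edge(G, B). Edges now: 6
Op 7: add_edge(G, D). Edges now: 7
Op 8: add_edge(C, F). Edges now: 8
Op 9: add_edge(E, A). Edges now: 9
Compute levels (Kahn BFS):
  sources (in-degree 0): C, G
  process C: level=0
    C->B: in-degree(B)=2, level(B)>=1
    C->E: in-degree(E)=0, level(E)=1, enqueue
    C->F: in-degree(F)=1, level(F)>=1
  process G: level=0
    G->A: in-degree(A)=1, level(A)>=1
    G->B: in-degree(B)=1, level(B)>=1
    G->D: in-degree(D)=0, level(D)=1, enqueue
  process E: level=1
    E->A: in-degree(A)=0, level(A)=2, enqueue
    E->F: in-degree(F)=0, level(F)=2, enqueue
  process D: level=1
    D->B: in-degree(B)=0, level(B)=2, enqueue
  process A: level=2
  process F: level=2
  process B: level=2
All levels: A:2, B:2, C:0, D:1, E:1, F:2, G:0
level(B) = 2

Answer: 2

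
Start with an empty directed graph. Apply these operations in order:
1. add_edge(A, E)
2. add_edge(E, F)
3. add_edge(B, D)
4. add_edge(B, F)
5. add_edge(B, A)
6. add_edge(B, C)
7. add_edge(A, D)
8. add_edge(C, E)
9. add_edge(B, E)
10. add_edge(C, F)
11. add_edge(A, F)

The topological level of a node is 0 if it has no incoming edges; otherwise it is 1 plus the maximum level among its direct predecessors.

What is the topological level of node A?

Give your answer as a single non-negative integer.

Op 1: add_edge(A, E). Edges now: 1
Op 2: add_edge(E, F). Edges now: 2
Op 3: add_edge(B, D). Edges now: 3
Op 4: add_edge(B, F). Edges now: 4
Op 5: add_edge(B, A). Edges now: 5
Op 6: add_edge(B, C). Edges now: 6
Op 7: add_edge(A, D). Edges now: 7
Op 8: add_edge(C, E). Edges now: 8
Op 9: add_edge(B, E). Edges now: 9
Op 10: add_edge(C, F). Edges now: 10
Op 11: add_edge(A, F). Edges now: 11
Compute levels (Kahn BFS):
  sources (in-degree 0): B
  process B: level=0
    B->A: in-degree(A)=0, level(A)=1, enqueue
    B->C: in-degree(C)=0, level(C)=1, enqueue
    B->D: in-degree(D)=1, level(D)>=1
    B->E: in-degree(E)=2, level(E)>=1
    B->F: in-degree(F)=3, level(F)>=1
  process A: level=1
    A->D: in-degree(D)=0, level(D)=2, enqueue
    A->E: in-degree(E)=1, level(E)>=2
    A->F: in-degree(F)=2, level(F)>=2
  process C: level=1
    C->E: in-degree(E)=0, level(E)=2, enqueue
    C->F: in-degree(F)=1, level(F)>=2
  process D: level=2
  process E: level=2
    E->F: in-degree(F)=0, level(F)=3, enqueue
  process F: level=3
All levels: A:1, B:0, C:1, D:2, E:2, F:3
level(A) = 1

Answer: 1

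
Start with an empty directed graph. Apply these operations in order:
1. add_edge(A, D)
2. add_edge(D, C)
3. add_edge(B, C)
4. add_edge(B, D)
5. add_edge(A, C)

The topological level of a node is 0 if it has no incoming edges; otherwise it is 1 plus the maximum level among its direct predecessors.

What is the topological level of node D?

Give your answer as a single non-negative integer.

Op 1: add_edge(A, D). Edges now: 1
Op 2: add_edge(D, C). Edges now: 2
Op 3: add_edge(B, C). Edges now: 3
Op 4: add_edge(B, D). Edges now: 4
Op 5: add_edge(A, C). Edges now: 5
Compute levels (Kahn BFS):
  sources (in-degree 0): A, B
  process A: level=0
    A->C: in-degree(C)=2, level(C)>=1
    A->D: in-degree(D)=1, level(D)>=1
  process B: level=0
    B->C: in-degree(C)=1, level(C)>=1
    B->D: in-degree(D)=0, level(D)=1, enqueue
  process D: level=1
    D->C: in-degree(C)=0, level(C)=2, enqueue
  process C: level=2
All levels: A:0, B:0, C:2, D:1
level(D) = 1

Answer: 1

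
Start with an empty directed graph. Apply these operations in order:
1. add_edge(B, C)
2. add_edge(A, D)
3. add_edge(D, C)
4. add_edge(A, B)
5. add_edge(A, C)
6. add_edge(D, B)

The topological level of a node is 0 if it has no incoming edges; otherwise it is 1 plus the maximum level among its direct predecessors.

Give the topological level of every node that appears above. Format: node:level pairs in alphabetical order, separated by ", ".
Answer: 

Op 1: add_edge(B, C). Edges now: 1
Op 2: add_edge(A, D). Edges now: 2
Op 3: add_edge(D, C). Edges now: 3
Op 4: add_edge(A, B). Edges now: 4
Op 5: add_edge(A, C). Edges now: 5
Op 6: add_edge(D, B). Edges now: 6
Compute levels (Kahn BFS):
  sources (in-degree 0): A
  process A: level=0
    A->B: in-degree(B)=1, level(B)>=1
    A->C: in-degree(C)=2, level(C)>=1
    A->D: in-degree(D)=0, level(D)=1, enqueue
  process D: level=1
    D->B: in-degree(B)=0, level(B)=2, enqueue
    D->C: in-degree(C)=1, level(C)>=2
  process B: level=2
    B->C: in-degree(C)=0, level(C)=3, enqueue
  process C: level=3
All levels: A:0, B:2, C:3, D:1

Answer: A:0, B:2, C:3, D:1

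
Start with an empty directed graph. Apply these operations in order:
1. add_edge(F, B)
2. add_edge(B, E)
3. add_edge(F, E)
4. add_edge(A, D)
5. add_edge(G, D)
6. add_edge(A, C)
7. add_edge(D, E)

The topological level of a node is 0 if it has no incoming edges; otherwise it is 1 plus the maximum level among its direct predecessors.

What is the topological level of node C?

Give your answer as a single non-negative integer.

Answer: 1

Derivation:
Op 1: add_edge(F, B). Edges now: 1
Op 2: add_edge(B, E). Edges now: 2
Op 3: add_edge(F, E). Edges now: 3
Op 4: add_edge(A, D). Edges now: 4
Op 5: add_edge(G, D). Edges now: 5
Op 6: add_edge(A, C). Edges now: 6
Op 7: add_edge(D, E). Edges now: 7
Compute levels (Kahn BFS):
  sources (in-degree 0): A, F, G
  process A: level=0
    A->C: in-degree(C)=0, level(C)=1, enqueue
    A->D: in-degree(D)=1, level(D)>=1
  process F: level=0
    F->B: in-degree(B)=0, level(B)=1, enqueue
    F->E: in-degree(E)=2, level(E)>=1
  process G: level=0
    G->D: in-degree(D)=0, level(D)=1, enqueue
  process C: level=1
  process B: level=1
    B->E: in-degree(E)=1, level(E)>=2
  process D: level=1
    D->E: in-degree(E)=0, level(E)=2, enqueue
  process E: level=2
All levels: A:0, B:1, C:1, D:1, E:2, F:0, G:0
level(C) = 1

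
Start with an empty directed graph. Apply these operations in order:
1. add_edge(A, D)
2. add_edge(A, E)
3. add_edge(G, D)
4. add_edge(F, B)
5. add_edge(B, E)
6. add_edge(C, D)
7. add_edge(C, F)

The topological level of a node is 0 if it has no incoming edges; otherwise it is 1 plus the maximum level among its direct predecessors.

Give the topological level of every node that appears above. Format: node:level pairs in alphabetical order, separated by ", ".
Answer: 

Answer: A:0, B:2, C:0, D:1, E:3, F:1, G:0

Derivation:
Op 1: add_edge(A, D). Edges now: 1
Op 2: add_edge(A, E). Edges now: 2
Op 3: add_edge(G, D). Edges now: 3
Op 4: add_edge(F, B). Edges now: 4
Op 5: add_edge(B, E). Edges now: 5
Op 6: add_edge(C, D). Edges now: 6
Op 7: add_edge(C, F). Edges now: 7
Compute levels (Kahn BFS):
  sources (in-degree 0): A, C, G
  process A: level=0
    A->D: in-degree(D)=2, level(D)>=1
    A->E: in-degree(E)=1, level(E)>=1
  process C: level=0
    C->D: in-degree(D)=1, level(D)>=1
    C->F: in-degree(F)=0, level(F)=1, enqueue
  process G: level=0
    G->D: in-degree(D)=0, level(D)=1, enqueue
  process F: level=1
    F->B: in-degree(B)=0, level(B)=2, enqueue
  process D: level=1
  process B: level=2
    B->E: in-degree(E)=0, level(E)=3, enqueue
  process E: level=3
All levels: A:0, B:2, C:0, D:1, E:3, F:1, G:0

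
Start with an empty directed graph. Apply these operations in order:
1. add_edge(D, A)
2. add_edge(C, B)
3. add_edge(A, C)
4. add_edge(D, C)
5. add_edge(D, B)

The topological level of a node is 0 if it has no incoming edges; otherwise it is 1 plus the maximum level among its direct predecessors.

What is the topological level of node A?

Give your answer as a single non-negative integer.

Op 1: add_edge(D, A). Edges now: 1
Op 2: add_edge(C, B). Edges now: 2
Op 3: add_edge(A, C). Edges now: 3
Op 4: add_edge(D, C). Edges now: 4
Op 5: add_edge(D, B). Edges now: 5
Compute levels (Kahn BFS):
  sources (in-degree 0): D
  process D: level=0
    D->A: in-degree(A)=0, level(A)=1, enqueue
    D->B: in-degree(B)=1, level(B)>=1
    D->C: in-degree(C)=1, level(C)>=1
  process A: level=1
    A->C: in-degree(C)=0, level(C)=2, enqueue
  process C: level=2
    C->B: in-degree(B)=0, level(B)=3, enqueue
  process B: level=3
All levels: A:1, B:3, C:2, D:0
level(A) = 1

Answer: 1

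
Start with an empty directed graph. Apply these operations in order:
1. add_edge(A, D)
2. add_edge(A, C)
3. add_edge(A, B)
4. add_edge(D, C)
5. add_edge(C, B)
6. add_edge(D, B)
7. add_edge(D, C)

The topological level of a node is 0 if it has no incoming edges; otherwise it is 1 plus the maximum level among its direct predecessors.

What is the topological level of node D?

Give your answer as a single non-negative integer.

Answer: 1

Derivation:
Op 1: add_edge(A, D). Edges now: 1
Op 2: add_edge(A, C). Edges now: 2
Op 3: add_edge(A, B). Edges now: 3
Op 4: add_edge(D, C). Edges now: 4
Op 5: add_edge(C, B). Edges now: 5
Op 6: add_edge(D, B). Edges now: 6
Op 7: add_edge(D, C) (duplicate, no change). Edges now: 6
Compute levels (Kahn BFS):
  sources (in-degree 0): A
  process A: level=0
    A->B: in-degree(B)=2, level(B)>=1
    A->C: in-degree(C)=1, level(C)>=1
    A->D: in-degree(D)=0, level(D)=1, enqueue
  process D: level=1
    D->B: in-degree(B)=1, level(B)>=2
    D->C: in-degree(C)=0, level(C)=2, enqueue
  process C: level=2
    C->B: in-degree(B)=0, level(B)=3, enqueue
  process B: level=3
All levels: A:0, B:3, C:2, D:1
level(D) = 1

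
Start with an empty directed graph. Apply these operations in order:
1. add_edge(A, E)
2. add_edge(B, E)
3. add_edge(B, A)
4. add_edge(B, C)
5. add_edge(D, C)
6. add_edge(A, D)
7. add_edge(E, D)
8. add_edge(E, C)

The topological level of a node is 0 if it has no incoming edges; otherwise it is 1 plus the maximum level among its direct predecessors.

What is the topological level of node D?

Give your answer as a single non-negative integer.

Op 1: add_edge(A, E). Edges now: 1
Op 2: add_edge(B, E). Edges now: 2
Op 3: add_edge(B, A). Edges now: 3
Op 4: add_edge(B, C). Edges now: 4
Op 5: add_edge(D, C). Edges now: 5
Op 6: add_edge(A, D). Edges now: 6
Op 7: add_edge(E, D). Edges now: 7
Op 8: add_edge(E, C). Edges now: 8
Compute levels (Kahn BFS):
  sources (in-degree 0): B
  process B: level=0
    B->A: in-degree(A)=0, level(A)=1, enqueue
    B->C: in-degree(C)=2, level(C)>=1
    B->E: in-degree(E)=1, level(E)>=1
  process A: level=1
    A->D: in-degree(D)=1, level(D)>=2
    A->E: in-degree(E)=0, level(E)=2, enqueue
  process E: level=2
    E->C: in-degree(C)=1, level(C)>=3
    E->D: in-degree(D)=0, level(D)=3, enqueue
  process D: level=3
    D->C: in-degree(C)=0, level(C)=4, enqueue
  process C: level=4
All levels: A:1, B:0, C:4, D:3, E:2
level(D) = 3

Answer: 3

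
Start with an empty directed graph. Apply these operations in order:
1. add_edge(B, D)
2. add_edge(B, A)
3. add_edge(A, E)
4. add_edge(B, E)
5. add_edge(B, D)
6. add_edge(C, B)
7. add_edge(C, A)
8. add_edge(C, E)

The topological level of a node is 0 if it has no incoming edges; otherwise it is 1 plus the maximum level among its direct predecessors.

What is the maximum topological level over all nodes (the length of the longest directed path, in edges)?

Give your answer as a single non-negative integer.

Op 1: add_edge(B, D). Edges now: 1
Op 2: add_edge(B, A). Edges now: 2
Op 3: add_edge(A, E). Edges now: 3
Op 4: add_edge(B, E). Edges now: 4
Op 5: add_edge(B, D) (duplicate, no change). Edges now: 4
Op 6: add_edge(C, B). Edges now: 5
Op 7: add_edge(C, A). Edges now: 6
Op 8: add_edge(C, E). Edges now: 7
Compute levels (Kahn BFS):
  sources (in-degree 0): C
  process C: level=0
    C->A: in-degree(A)=1, level(A)>=1
    C->B: in-degree(B)=0, level(B)=1, enqueue
    C->E: in-degree(E)=2, level(E)>=1
  process B: level=1
    B->A: in-degree(A)=0, level(A)=2, enqueue
    B->D: in-degree(D)=0, level(D)=2, enqueue
    B->E: in-degree(E)=1, level(E)>=2
  process A: level=2
    A->E: in-degree(E)=0, level(E)=3, enqueue
  process D: level=2
  process E: level=3
All levels: A:2, B:1, C:0, D:2, E:3
max level = 3

Answer: 3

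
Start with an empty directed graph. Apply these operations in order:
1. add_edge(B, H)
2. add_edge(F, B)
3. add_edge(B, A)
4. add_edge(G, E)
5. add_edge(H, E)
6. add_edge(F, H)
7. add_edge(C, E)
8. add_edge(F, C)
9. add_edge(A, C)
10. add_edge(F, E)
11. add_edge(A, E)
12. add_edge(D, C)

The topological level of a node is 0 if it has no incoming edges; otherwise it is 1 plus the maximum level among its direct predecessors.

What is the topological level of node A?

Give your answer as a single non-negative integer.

Answer: 2

Derivation:
Op 1: add_edge(B, H). Edges now: 1
Op 2: add_edge(F, B). Edges now: 2
Op 3: add_edge(B, A). Edges now: 3
Op 4: add_edge(G, E). Edges now: 4
Op 5: add_edge(H, E). Edges now: 5
Op 6: add_edge(F, H). Edges now: 6
Op 7: add_edge(C, E). Edges now: 7
Op 8: add_edge(F, C). Edges now: 8
Op 9: add_edge(A, C). Edges now: 9
Op 10: add_edge(F, E). Edges now: 10
Op 11: add_edge(A, E). Edges now: 11
Op 12: add_edge(D, C). Edges now: 12
Compute levels (Kahn BFS):
  sources (in-degree 0): D, F, G
  process D: level=0
    D->C: in-degree(C)=2, level(C)>=1
  process F: level=0
    F->B: in-degree(B)=0, level(B)=1, enqueue
    F->C: in-degree(C)=1, level(C)>=1
    F->E: in-degree(E)=4, level(E)>=1
    F->H: in-degree(H)=1, level(H)>=1
  process G: level=0
    G->E: in-degree(E)=3, level(E)>=1
  process B: level=1
    B->A: in-degree(A)=0, level(A)=2, enqueue
    B->H: in-degree(H)=0, level(H)=2, enqueue
  process A: level=2
    A->C: in-degree(C)=0, level(C)=3, enqueue
    A->E: in-degree(E)=2, level(E)>=3
  process H: level=2
    H->E: in-degree(E)=1, level(E)>=3
  process C: level=3
    C->E: in-degree(E)=0, level(E)=4, enqueue
  process E: level=4
All levels: A:2, B:1, C:3, D:0, E:4, F:0, G:0, H:2
level(A) = 2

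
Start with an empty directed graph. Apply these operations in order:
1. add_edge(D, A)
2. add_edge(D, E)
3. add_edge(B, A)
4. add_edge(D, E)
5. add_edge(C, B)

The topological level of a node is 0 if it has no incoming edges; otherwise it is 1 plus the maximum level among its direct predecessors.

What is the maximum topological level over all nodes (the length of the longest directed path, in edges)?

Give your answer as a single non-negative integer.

Answer: 2

Derivation:
Op 1: add_edge(D, A). Edges now: 1
Op 2: add_edge(D, E). Edges now: 2
Op 3: add_edge(B, A). Edges now: 3
Op 4: add_edge(D, E) (duplicate, no change). Edges now: 3
Op 5: add_edge(C, B). Edges now: 4
Compute levels (Kahn BFS):
  sources (in-degree 0): C, D
  process C: level=0
    C->B: in-degree(B)=0, level(B)=1, enqueue
  process D: level=0
    D->A: in-degree(A)=1, level(A)>=1
    D->E: in-degree(E)=0, level(E)=1, enqueue
  process B: level=1
    B->A: in-degree(A)=0, level(A)=2, enqueue
  process E: level=1
  process A: level=2
All levels: A:2, B:1, C:0, D:0, E:1
max level = 2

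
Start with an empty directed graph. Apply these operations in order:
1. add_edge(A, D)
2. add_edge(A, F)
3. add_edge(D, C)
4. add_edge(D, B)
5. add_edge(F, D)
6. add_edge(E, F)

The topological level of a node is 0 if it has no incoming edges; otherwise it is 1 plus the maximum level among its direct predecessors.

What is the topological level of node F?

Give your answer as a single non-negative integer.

Answer: 1

Derivation:
Op 1: add_edge(A, D). Edges now: 1
Op 2: add_edge(A, F). Edges now: 2
Op 3: add_edge(D, C). Edges now: 3
Op 4: add_edge(D, B). Edges now: 4
Op 5: add_edge(F, D). Edges now: 5
Op 6: add_edge(E, F). Edges now: 6
Compute levels (Kahn BFS):
  sources (in-degree 0): A, E
  process A: level=0
    A->D: in-degree(D)=1, level(D)>=1
    A->F: in-degree(F)=1, level(F)>=1
  process E: level=0
    E->F: in-degree(F)=0, level(F)=1, enqueue
  process F: level=1
    F->D: in-degree(D)=0, level(D)=2, enqueue
  process D: level=2
    D->B: in-degree(B)=0, level(B)=3, enqueue
    D->C: in-degree(C)=0, level(C)=3, enqueue
  process B: level=3
  process C: level=3
All levels: A:0, B:3, C:3, D:2, E:0, F:1
level(F) = 1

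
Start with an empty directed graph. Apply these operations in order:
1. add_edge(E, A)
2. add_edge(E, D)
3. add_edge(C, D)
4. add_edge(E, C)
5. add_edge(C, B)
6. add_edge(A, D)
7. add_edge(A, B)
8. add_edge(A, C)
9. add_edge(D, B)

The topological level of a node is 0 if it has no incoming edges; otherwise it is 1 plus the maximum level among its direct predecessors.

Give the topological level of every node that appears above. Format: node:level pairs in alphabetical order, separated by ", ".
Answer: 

Answer: A:1, B:4, C:2, D:3, E:0

Derivation:
Op 1: add_edge(E, A). Edges now: 1
Op 2: add_edge(E, D). Edges now: 2
Op 3: add_edge(C, D). Edges now: 3
Op 4: add_edge(E, C). Edges now: 4
Op 5: add_edge(C, B). Edges now: 5
Op 6: add_edge(A, D). Edges now: 6
Op 7: add_edge(A, B). Edges now: 7
Op 8: add_edge(A, C). Edges now: 8
Op 9: add_edge(D, B). Edges now: 9
Compute levels (Kahn BFS):
  sources (in-degree 0): E
  process E: level=0
    E->A: in-degree(A)=0, level(A)=1, enqueue
    E->C: in-degree(C)=1, level(C)>=1
    E->D: in-degree(D)=2, level(D)>=1
  process A: level=1
    A->B: in-degree(B)=2, level(B)>=2
    A->C: in-degree(C)=0, level(C)=2, enqueue
    A->D: in-degree(D)=1, level(D)>=2
  process C: level=2
    C->B: in-degree(B)=1, level(B)>=3
    C->D: in-degree(D)=0, level(D)=3, enqueue
  process D: level=3
    D->B: in-degree(B)=0, level(B)=4, enqueue
  process B: level=4
All levels: A:1, B:4, C:2, D:3, E:0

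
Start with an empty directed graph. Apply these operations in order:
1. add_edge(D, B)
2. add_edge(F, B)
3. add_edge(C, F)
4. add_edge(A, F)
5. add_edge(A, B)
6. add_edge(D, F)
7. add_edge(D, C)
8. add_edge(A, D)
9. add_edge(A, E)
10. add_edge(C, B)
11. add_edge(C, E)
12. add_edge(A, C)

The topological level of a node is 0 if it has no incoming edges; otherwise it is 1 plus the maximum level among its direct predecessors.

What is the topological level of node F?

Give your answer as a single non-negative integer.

Answer: 3

Derivation:
Op 1: add_edge(D, B). Edges now: 1
Op 2: add_edge(F, B). Edges now: 2
Op 3: add_edge(C, F). Edges now: 3
Op 4: add_edge(A, F). Edges now: 4
Op 5: add_edge(A, B). Edges now: 5
Op 6: add_edge(D, F). Edges now: 6
Op 7: add_edge(D, C). Edges now: 7
Op 8: add_edge(A, D). Edges now: 8
Op 9: add_edge(A, E). Edges now: 9
Op 10: add_edge(C, B). Edges now: 10
Op 11: add_edge(C, E). Edges now: 11
Op 12: add_edge(A, C). Edges now: 12
Compute levels (Kahn BFS):
  sources (in-degree 0): A
  process A: level=0
    A->B: in-degree(B)=3, level(B)>=1
    A->C: in-degree(C)=1, level(C)>=1
    A->D: in-degree(D)=0, level(D)=1, enqueue
    A->E: in-degree(E)=1, level(E)>=1
    A->F: in-degree(F)=2, level(F)>=1
  process D: level=1
    D->B: in-degree(B)=2, level(B)>=2
    D->C: in-degree(C)=0, level(C)=2, enqueue
    D->F: in-degree(F)=1, level(F)>=2
  process C: level=2
    C->B: in-degree(B)=1, level(B)>=3
    C->E: in-degree(E)=0, level(E)=3, enqueue
    C->F: in-degree(F)=0, level(F)=3, enqueue
  process E: level=3
  process F: level=3
    F->B: in-degree(B)=0, level(B)=4, enqueue
  process B: level=4
All levels: A:0, B:4, C:2, D:1, E:3, F:3
level(F) = 3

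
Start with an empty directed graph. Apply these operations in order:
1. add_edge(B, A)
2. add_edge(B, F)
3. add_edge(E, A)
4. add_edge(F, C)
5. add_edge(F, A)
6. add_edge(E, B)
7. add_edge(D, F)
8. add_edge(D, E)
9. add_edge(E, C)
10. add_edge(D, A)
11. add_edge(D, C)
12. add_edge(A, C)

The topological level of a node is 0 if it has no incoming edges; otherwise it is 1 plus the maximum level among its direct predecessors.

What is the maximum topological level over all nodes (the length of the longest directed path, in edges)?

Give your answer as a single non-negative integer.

Answer: 5

Derivation:
Op 1: add_edge(B, A). Edges now: 1
Op 2: add_edge(B, F). Edges now: 2
Op 3: add_edge(E, A). Edges now: 3
Op 4: add_edge(F, C). Edges now: 4
Op 5: add_edge(F, A). Edges now: 5
Op 6: add_edge(E, B). Edges now: 6
Op 7: add_edge(D, F). Edges now: 7
Op 8: add_edge(D, E). Edges now: 8
Op 9: add_edge(E, C). Edges now: 9
Op 10: add_edge(D, A). Edges now: 10
Op 11: add_edge(D, C). Edges now: 11
Op 12: add_edge(A, C). Edges now: 12
Compute levels (Kahn BFS):
  sources (in-degree 0): D
  process D: level=0
    D->A: in-degree(A)=3, level(A)>=1
    D->C: in-degree(C)=3, level(C)>=1
    D->E: in-degree(E)=0, level(E)=1, enqueue
    D->F: in-degree(F)=1, level(F)>=1
  process E: level=1
    E->A: in-degree(A)=2, level(A)>=2
    E->B: in-degree(B)=0, level(B)=2, enqueue
    E->C: in-degree(C)=2, level(C)>=2
  process B: level=2
    B->A: in-degree(A)=1, level(A)>=3
    B->F: in-degree(F)=0, level(F)=3, enqueue
  process F: level=3
    F->A: in-degree(A)=0, level(A)=4, enqueue
    F->C: in-degree(C)=1, level(C)>=4
  process A: level=4
    A->C: in-degree(C)=0, level(C)=5, enqueue
  process C: level=5
All levels: A:4, B:2, C:5, D:0, E:1, F:3
max level = 5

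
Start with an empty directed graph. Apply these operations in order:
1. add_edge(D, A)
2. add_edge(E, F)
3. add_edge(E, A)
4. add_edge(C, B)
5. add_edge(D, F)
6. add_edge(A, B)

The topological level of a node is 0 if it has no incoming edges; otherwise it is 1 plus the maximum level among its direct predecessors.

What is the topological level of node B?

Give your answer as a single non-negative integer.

Answer: 2

Derivation:
Op 1: add_edge(D, A). Edges now: 1
Op 2: add_edge(E, F). Edges now: 2
Op 3: add_edge(E, A). Edges now: 3
Op 4: add_edge(C, B). Edges now: 4
Op 5: add_edge(D, F). Edges now: 5
Op 6: add_edge(A, B). Edges now: 6
Compute levels (Kahn BFS):
  sources (in-degree 0): C, D, E
  process C: level=0
    C->B: in-degree(B)=1, level(B)>=1
  process D: level=0
    D->A: in-degree(A)=1, level(A)>=1
    D->F: in-degree(F)=1, level(F)>=1
  process E: level=0
    E->A: in-degree(A)=0, level(A)=1, enqueue
    E->F: in-degree(F)=0, level(F)=1, enqueue
  process A: level=1
    A->B: in-degree(B)=0, level(B)=2, enqueue
  process F: level=1
  process B: level=2
All levels: A:1, B:2, C:0, D:0, E:0, F:1
level(B) = 2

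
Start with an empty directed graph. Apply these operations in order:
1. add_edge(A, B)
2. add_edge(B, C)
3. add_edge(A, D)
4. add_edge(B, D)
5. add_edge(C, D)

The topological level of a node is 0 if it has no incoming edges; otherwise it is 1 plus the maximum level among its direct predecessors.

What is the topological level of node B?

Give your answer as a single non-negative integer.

Answer: 1

Derivation:
Op 1: add_edge(A, B). Edges now: 1
Op 2: add_edge(B, C). Edges now: 2
Op 3: add_edge(A, D). Edges now: 3
Op 4: add_edge(B, D). Edges now: 4
Op 5: add_edge(C, D). Edges now: 5
Compute levels (Kahn BFS):
  sources (in-degree 0): A
  process A: level=0
    A->B: in-degree(B)=0, level(B)=1, enqueue
    A->D: in-degree(D)=2, level(D)>=1
  process B: level=1
    B->C: in-degree(C)=0, level(C)=2, enqueue
    B->D: in-degree(D)=1, level(D)>=2
  process C: level=2
    C->D: in-degree(D)=0, level(D)=3, enqueue
  process D: level=3
All levels: A:0, B:1, C:2, D:3
level(B) = 1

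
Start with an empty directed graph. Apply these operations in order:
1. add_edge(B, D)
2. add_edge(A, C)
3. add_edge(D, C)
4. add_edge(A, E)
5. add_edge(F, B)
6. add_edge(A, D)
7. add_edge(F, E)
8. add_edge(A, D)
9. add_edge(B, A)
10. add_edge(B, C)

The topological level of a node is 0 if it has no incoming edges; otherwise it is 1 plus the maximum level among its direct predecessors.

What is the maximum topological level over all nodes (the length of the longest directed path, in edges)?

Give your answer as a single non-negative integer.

Op 1: add_edge(B, D). Edges now: 1
Op 2: add_edge(A, C). Edges now: 2
Op 3: add_edge(D, C). Edges now: 3
Op 4: add_edge(A, E). Edges now: 4
Op 5: add_edge(F, B). Edges now: 5
Op 6: add_edge(A, D). Edges now: 6
Op 7: add_edge(F, E). Edges now: 7
Op 8: add_edge(A, D) (duplicate, no change). Edges now: 7
Op 9: add_edge(B, A). Edges now: 8
Op 10: add_edge(B, C). Edges now: 9
Compute levels (Kahn BFS):
  sources (in-degree 0): F
  process F: level=0
    F->B: in-degree(B)=0, level(B)=1, enqueue
    F->E: in-degree(E)=1, level(E)>=1
  process B: level=1
    B->A: in-degree(A)=0, level(A)=2, enqueue
    B->C: in-degree(C)=2, level(C)>=2
    B->D: in-degree(D)=1, level(D)>=2
  process A: level=2
    A->C: in-degree(C)=1, level(C)>=3
    A->D: in-degree(D)=0, level(D)=3, enqueue
    A->E: in-degree(E)=0, level(E)=3, enqueue
  process D: level=3
    D->C: in-degree(C)=0, level(C)=4, enqueue
  process E: level=3
  process C: level=4
All levels: A:2, B:1, C:4, D:3, E:3, F:0
max level = 4

Answer: 4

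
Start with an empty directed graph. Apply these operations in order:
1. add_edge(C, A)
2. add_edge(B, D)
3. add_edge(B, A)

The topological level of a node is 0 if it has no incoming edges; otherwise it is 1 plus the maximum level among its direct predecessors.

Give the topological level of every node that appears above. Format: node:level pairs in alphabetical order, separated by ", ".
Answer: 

Answer: A:1, B:0, C:0, D:1

Derivation:
Op 1: add_edge(C, A). Edges now: 1
Op 2: add_edge(B, D). Edges now: 2
Op 3: add_edge(B, A). Edges now: 3
Compute levels (Kahn BFS):
  sources (in-degree 0): B, C
  process B: level=0
    B->A: in-degree(A)=1, level(A)>=1
    B->D: in-degree(D)=0, level(D)=1, enqueue
  process C: level=0
    C->A: in-degree(A)=0, level(A)=1, enqueue
  process D: level=1
  process A: level=1
All levels: A:1, B:0, C:0, D:1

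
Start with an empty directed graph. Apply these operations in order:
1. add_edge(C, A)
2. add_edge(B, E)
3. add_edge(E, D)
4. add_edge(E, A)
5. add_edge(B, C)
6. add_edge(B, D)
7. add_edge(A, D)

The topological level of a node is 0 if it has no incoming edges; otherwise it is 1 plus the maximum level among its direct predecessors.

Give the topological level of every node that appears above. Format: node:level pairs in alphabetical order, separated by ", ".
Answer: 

Answer: A:2, B:0, C:1, D:3, E:1

Derivation:
Op 1: add_edge(C, A). Edges now: 1
Op 2: add_edge(B, E). Edges now: 2
Op 3: add_edge(E, D). Edges now: 3
Op 4: add_edge(E, A). Edges now: 4
Op 5: add_edge(B, C). Edges now: 5
Op 6: add_edge(B, D). Edges now: 6
Op 7: add_edge(A, D). Edges now: 7
Compute levels (Kahn BFS):
  sources (in-degree 0): B
  process B: level=0
    B->C: in-degree(C)=0, level(C)=1, enqueue
    B->D: in-degree(D)=2, level(D)>=1
    B->E: in-degree(E)=0, level(E)=1, enqueue
  process C: level=1
    C->A: in-degree(A)=1, level(A)>=2
  process E: level=1
    E->A: in-degree(A)=0, level(A)=2, enqueue
    E->D: in-degree(D)=1, level(D)>=2
  process A: level=2
    A->D: in-degree(D)=0, level(D)=3, enqueue
  process D: level=3
All levels: A:2, B:0, C:1, D:3, E:1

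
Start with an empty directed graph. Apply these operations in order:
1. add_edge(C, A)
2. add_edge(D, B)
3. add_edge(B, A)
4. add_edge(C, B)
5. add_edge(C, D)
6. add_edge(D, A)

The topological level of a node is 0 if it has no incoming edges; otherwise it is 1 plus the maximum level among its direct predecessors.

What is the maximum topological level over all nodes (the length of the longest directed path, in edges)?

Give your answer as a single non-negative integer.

Op 1: add_edge(C, A). Edges now: 1
Op 2: add_edge(D, B). Edges now: 2
Op 3: add_edge(B, A). Edges now: 3
Op 4: add_edge(C, B). Edges now: 4
Op 5: add_edge(C, D). Edges now: 5
Op 6: add_edge(D, A). Edges now: 6
Compute levels (Kahn BFS):
  sources (in-degree 0): C
  process C: level=0
    C->A: in-degree(A)=2, level(A)>=1
    C->B: in-degree(B)=1, level(B)>=1
    C->D: in-degree(D)=0, level(D)=1, enqueue
  process D: level=1
    D->A: in-degree(A)=1, level(A)>=2
    D->B: in-degree(B)=0, level(B)=2, enqueue
  process B: level=2
    B->A: in-degree(A)=0, level(A)=3, enqueue
  process A: level=3
All levels: A:3, B:2, C:0, D:1
max level = 3

Answer: 3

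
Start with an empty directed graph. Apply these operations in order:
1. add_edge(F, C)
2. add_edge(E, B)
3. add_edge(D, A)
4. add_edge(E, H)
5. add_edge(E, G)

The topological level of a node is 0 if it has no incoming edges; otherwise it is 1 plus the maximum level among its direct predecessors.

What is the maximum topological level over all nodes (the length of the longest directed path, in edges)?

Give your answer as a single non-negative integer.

Answer: 1

Derivation:
Op 1: add_edge(F, C). Edges now: 1
Op 2: add_edge(E, B). Edges now: 2
Op 3: add_edge(D, A). Edges now: 3
Op 4: add_edge(E, H). Edges now: 4
Op 5: add_edge(E, G). Edges now: 5
Compute levels (Kahn BFS):
  sources (in-degree 0): D, E, F
  process D: level=0
    D->A: in-degree(A)=0, level(A)=1, enqueue
  process E: level=0
    E->B: in-degree(B)=0, level(B)=1, enqueue
    E->G: in-degree(G)=0, level(G)=1, enqueue
    E->H: in-degree(H)=0, level(H)=1, enqueue
  process F: level=0
    F->C: in-degree(C)=0, level(C)=1, enqueue
  process A: level=1
  process B: level=1
  process G: level=1
  process H: level=1
  process C: level=1
All levels: A:1, B:1, C:1, D:0, E:0, F:0, G:1, H:1
max level = 1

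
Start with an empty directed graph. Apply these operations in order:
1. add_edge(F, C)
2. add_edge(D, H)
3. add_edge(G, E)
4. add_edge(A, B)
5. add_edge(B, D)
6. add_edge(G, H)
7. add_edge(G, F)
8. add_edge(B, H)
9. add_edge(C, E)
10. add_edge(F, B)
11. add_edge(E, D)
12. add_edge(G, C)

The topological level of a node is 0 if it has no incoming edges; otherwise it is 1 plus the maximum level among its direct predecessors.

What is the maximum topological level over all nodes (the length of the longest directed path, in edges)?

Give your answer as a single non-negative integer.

Answer: 5

Derivation:
Op 1: add_edge(F, C). Edges now: 1
Op 2: add_edge(D, H). Edges now: 2
Op 3: add_edge(G, E). Edges now: 3
Op 4: add_edge(A, B). Edges now: 4
Op 5: add_edge(B, D). Edges now: 5
Op 6: add_edge(G, H). Edges now: 6
Op 7: add_edge(G, F). Edges now: 7
Op 8: add_edge(B, H). Edges now: 8
Op 9: add_edge(C, E). Edges now: 9
Op 10: add_edge(F, B). Edges now: 10
Op 11: add_edge(E, D). Edges now: 11
Op 12: add_edge(G, C). Edges now: 12
Compute levels (Kahn BFS):
  sources (in-degree 0): A, G
  process A: level=0
    A->B: in-degree(B)=1, level(B)>=1
  process G: level=0
    G->C: in-degree(C)=1, level(C)>=1
    G->E: in-degree(E)=1, level(E)>=1
    G->F: in-degree(F)=0, level(F)=1, enqueue
    G->H: in-degree(H)=2, level(H)>=1
  process F: level=1
    F->B: in-degree(B)=0, level(B)=2, enqueue
    F->C: in-degree(C)=0, level(C)=2, enqueue
  process B: level=2
    B->D: in-degree(D)=1, level(D)>=3
    B->H: in-degree(H)=1, level(H)>=3
  process C: level=2
    C->E: in-degree(E)=0, level(E)=3, enqueue
  process E: level=3
    E->D: in-degree(D)=0, level(D)=4, enqueue
  process D: level=4
    D->H: in-degree(H)=0, level(H)=5, enqueue
  process H: level=5
All levels: A:0, B:2, C:2, D:4, E:3, F:1, G:0, H:5
max level = 5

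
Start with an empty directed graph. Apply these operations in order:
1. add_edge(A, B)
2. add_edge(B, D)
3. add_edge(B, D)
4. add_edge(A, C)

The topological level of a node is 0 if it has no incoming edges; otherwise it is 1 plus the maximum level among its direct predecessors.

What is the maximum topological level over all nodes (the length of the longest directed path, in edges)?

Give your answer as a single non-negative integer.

Answer: 2

Derivation:
Op 1: add_edge(A, B). Edges now: 1
Op 2: add_edge(B, D). Edges now: 2
Op 3: add_edge(B, D) (duplicate, no change). Edges now: 2
Op 4: add_edge(A, C). Edges now: 3
Compute levels (Kahn BFS):
  sources (in-degree 0): A
  process A: level=0
    A->B: in-degree(B)=0, level(B)=1, enqueue
    A->C: in-degree(C)=0, level(C)=1, enqueue
  process B: level=1
    B->D: in-degree(D)=0, level(D)=2, enqueue
  process C: level=1
  process D: level=2
All levels: A:0, B:1, C:1, D:2
max level = 2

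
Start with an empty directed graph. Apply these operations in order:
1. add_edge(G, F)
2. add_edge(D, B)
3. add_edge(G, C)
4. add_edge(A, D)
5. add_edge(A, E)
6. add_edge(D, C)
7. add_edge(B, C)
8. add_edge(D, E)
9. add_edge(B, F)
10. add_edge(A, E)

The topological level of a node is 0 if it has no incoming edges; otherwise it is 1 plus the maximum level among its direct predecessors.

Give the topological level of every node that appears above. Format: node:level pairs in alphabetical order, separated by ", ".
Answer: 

Answer: A:0, B:2, C:3, D:1, E:2, F:3, G:0

Derivation:
Op 1: add_edge(G, F). Edges now: 1
Op 2: add_edge(D, B). Edges now: 2
Op 3: add_edge(G, C). Edges now: 3
Op 4: add_edge(A, D). Edges now: 4
Op 5: add_edge(A, E). Edges now: 5
Op 6: add_edge(D, C). Edges now: 6
Op 7: add_edge(B, C). Edges now: 7
Op 8: add_edge(D, E). Edges now: 8
Op 9: add_edge(B, F). Edges now: 9
Op 10: add_edge(A, E) (duplicate, no change). Edges now: 9
Compute levels (Kahn BFS):
  sources (in-degree 0): A, G
  process A: level=0
    A->D: in-degree(D)=0, level(D)=1, enqueue
    A->E: in-degree(E)=1, level(E)>=1
  process G: level=0
    G->C: in-degree(C)=2, level(C)>=1
    G->F: in-degree(F)=1, level(F)>=1
  process D: level=1
    D->B: in-degree(B)=0, level(B)=2, enqueue
    D->C: in-degree(C)=1, level(C)>=2
    D->E: in-degree(E)=0, level(E)=2, enqueue
  process B: level=2
    B->C: in-degree(C)=0, level(C)=3, enqueue
    B->F: in-degree(F)=0, level(F)=3, enqueue
  process E: level=2
  process C: level=3
  process F: level=3
All levels: A:0, B:2, C:3, D:1, E:2, F:3, G:0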